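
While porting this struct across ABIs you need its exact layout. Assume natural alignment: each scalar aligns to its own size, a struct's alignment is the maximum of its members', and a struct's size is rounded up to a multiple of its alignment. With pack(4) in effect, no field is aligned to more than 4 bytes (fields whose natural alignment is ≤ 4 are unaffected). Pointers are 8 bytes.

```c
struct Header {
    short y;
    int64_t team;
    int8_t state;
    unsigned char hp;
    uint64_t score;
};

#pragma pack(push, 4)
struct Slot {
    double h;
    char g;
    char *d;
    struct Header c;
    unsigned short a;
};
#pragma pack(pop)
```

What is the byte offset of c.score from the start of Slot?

Header: 0..2  y  (2B, 2-aligned); 2..8  -- padding (6B); 8..16  team  (8B, 8-aligned); 16..17  state  (1B, 1-aligned); 17..18  hp  (1B, 1-aligned); 18..24  -- padding (6B); 24..32  score  (8B, 8-aligned); sizeof = 32, alignof = 8
0..8  h  (8B, 4-aligned)
8..9  g  (1B, 1-aligned)
9..12  -- padding (3B)
12..20  d  (8B, 4-aligned)
20..52  c  (32B, 4-aligned)
within Header: score at 24
20 + 24 = 44

44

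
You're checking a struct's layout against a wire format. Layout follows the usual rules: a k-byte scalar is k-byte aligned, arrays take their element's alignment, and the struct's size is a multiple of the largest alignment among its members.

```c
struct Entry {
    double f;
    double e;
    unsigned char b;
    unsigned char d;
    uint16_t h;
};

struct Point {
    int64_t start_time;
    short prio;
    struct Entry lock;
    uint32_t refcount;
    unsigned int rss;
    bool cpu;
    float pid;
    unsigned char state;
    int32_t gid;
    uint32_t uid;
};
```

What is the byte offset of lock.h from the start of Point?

34

Entry: @0: f [8B, align 8] → 8; @8: e [8B, align 8] → 16; @16: b [1B, align 1] → 17; @17: d [1B, align 1] → 18; @18: h [2B, align 2] → 20; +4 tail pad (align 8); size 24, align 8
@0: start_time [8B, align 8] → 8
@8: prio [2B, align 2] → 10
+6 pad (align 8)
@16: lock [24B, align 8] → 40
within Entry: h at 18
16 + 18 = 34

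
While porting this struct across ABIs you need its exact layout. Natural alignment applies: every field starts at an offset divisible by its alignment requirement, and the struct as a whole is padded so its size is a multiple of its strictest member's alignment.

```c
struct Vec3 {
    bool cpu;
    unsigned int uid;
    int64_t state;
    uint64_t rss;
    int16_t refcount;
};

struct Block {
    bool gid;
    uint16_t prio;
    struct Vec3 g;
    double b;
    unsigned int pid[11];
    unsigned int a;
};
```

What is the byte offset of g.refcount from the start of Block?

Vec3: cpu at 0 (size 1, align 1) → ends 1; pad 3 to align 4 for uid; uid at 4 (size 4, align 4) → ends 8; state at 8 (size 8, align 8) → ends 16; rss at 16 (size 8, align 8) → ends 24; refcount at 24 (size 2, align 2) → ends 26; tail pad 6 to reach multiple of 8; total 32 bytes, alignment 8
gid at 0 (size 1, align 1) → ends 1
pad 1 to align 2 for prio
prio at 2 (size 2, align 2) → ends 4
pad 4 to align 8 for g
g at 8 (size 32, align 8) → ends 40
within Vec3: refcount at 24
8 + 24 = 32

32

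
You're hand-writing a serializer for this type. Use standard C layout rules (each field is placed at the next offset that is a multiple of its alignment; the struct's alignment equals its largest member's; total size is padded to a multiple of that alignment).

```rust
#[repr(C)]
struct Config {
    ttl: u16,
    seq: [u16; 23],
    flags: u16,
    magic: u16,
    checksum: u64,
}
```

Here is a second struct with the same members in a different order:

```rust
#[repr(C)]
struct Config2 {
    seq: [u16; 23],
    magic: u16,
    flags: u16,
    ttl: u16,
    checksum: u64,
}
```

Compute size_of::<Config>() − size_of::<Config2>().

0..2  ttl  (2B, 2-aligned)
2..48  seq  (46B, 2-aligned)
48..50  flags  (2B, 2-aligned)
50..52  magic  (2B, 2-aligned)
52..56  -- padding (4B)
56..64  checksum  (8B, 8-aligned)
sizeof = 64, alignof = 8
— Config2 —
0..46  seq  (46B, 2-aligned)
46..48  magic  (2B, 2-aligned)
48..50  flags  (2B, 2-aligned)
50..52  ttl  (2B, 2-aligned)
52..56  -- padding (4B)
56..64  checksum  (8B, 8-aligned)
sizeof = 64, alignof = 8
64 − 64 = 0

0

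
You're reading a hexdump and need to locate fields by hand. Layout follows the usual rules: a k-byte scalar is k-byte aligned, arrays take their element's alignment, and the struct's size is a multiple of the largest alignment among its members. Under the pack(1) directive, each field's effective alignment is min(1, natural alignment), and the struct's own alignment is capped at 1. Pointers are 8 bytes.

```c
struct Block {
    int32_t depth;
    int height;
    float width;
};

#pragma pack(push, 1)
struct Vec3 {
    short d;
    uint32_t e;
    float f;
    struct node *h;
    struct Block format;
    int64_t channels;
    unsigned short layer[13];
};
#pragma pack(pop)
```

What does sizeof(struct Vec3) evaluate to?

64

Block: 0..4  depth  (4B, 4-aligned); 4..8  height  (4B, 4-aligned); 8..12  width  (4B, 4-aligned); sizeof = 12, alignof = 4
0..2  d  (2B, 1-aligned)
2..6  e  (4B, 1-aligned)
6..10  f  (4B, 1-aligned)
10..18  h  (8B, 1-aligned)
18..30  format  (12B, 1-aligned)
30..38  channels  (8B, 1-aligned)
38..64  layer  (26B, 1-aligned)
sizeof = 64, alignof = 1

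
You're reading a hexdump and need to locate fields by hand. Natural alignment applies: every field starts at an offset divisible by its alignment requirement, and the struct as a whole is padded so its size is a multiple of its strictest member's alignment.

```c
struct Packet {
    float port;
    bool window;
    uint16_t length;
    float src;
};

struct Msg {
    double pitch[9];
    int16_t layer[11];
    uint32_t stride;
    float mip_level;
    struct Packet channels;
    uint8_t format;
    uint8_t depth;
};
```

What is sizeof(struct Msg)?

Packet: port at 0 (size 4, align 4) → ends 4; window at 4 (size 1, align 1) → ends 5; pad 1 to align 2 for length; length at 6 (size 2, align 2) → ends 8; src at 8 (size 4, align 4) → ends 12; total 12 bytes, alignment 4
pitch at 0 (size 72, align 8) → ends 72
layer at 72 (size 22, align 2) → ends 94
pad 2 to align 4 for stride
stride at 96 (size 4, align 4) → ends 100
mip_level at 100 (size 4, align 4) → ends 104
channels at 104 (size 12, align 4) → ends 116
format at 116 (size 1, align 1) → ends 117
depth at 117 (size 1, align 1) → ends 118
tail pad 2 to reach multiple of 8
total 120 bytes, alignment 8

120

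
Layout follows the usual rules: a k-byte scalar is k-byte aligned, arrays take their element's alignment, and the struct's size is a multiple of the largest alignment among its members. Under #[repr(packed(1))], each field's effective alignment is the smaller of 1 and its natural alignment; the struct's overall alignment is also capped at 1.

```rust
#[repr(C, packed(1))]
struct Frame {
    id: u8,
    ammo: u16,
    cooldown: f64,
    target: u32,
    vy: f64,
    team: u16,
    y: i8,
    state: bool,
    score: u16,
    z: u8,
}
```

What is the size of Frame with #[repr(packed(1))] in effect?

id at 0 (size 1, align 1) → ends 1
ammo at 1 (size 2, align 1) → ends 3
cooldown at 3 (size 8, align 1) → ends 11
target at 11 (size 4, align 1) → ends 15
vy at 15 (size 8, align 1) → ends 23
team at 23 (size 2, align 1) → ends 25
y at 25 (size 1, align 1) → ends 26
state at 26 (size 1, align 1) → ends 27
score at 27 (size 2, align 1) → ends 29
z at 29 (size 1, align 1) → ends 30
total 30 bytes, alignment 1

30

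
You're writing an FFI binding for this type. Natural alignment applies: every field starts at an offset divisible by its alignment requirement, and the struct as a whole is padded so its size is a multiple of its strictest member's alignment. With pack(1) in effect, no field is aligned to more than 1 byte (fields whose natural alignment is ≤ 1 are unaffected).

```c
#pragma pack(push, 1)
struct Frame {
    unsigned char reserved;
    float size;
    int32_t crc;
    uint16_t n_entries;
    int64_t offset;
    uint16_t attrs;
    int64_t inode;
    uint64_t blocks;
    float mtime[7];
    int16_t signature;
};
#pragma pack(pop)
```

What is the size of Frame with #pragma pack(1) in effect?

67

@0: reserved [1B, align 1] → 1
@1: size [4B, align 1] → 5
@5: crc [4B, align 1] → 9
@9: n_entries [2B, align 1] → 11
@11: offset [8B, align 1] → 19
@19: attrs [2B, align 1] → 21
@21: inode [8B, align 1] → 29
@29: blocks [8B, align 1] → 37
@37: mtime [28B, align 1] → 65
@65: signature [2B, align 1] → 67
size 67, align 1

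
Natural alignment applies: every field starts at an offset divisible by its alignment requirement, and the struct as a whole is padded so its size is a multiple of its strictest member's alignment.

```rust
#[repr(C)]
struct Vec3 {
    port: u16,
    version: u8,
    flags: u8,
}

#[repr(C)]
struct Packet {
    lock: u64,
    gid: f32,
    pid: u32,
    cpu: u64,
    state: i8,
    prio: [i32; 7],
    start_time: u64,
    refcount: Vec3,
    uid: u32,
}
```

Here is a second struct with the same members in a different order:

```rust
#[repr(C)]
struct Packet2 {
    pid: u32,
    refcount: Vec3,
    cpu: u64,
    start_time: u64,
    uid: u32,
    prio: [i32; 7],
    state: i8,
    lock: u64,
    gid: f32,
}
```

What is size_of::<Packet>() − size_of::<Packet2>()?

Vec3: @0: port [2B, align 2] → 2; @2: version [1B, align 1] → 3; @3: flags [1B, align 1] → 4; size 4, align 2
@0: lock [8B, align 8] → 8
@8: gid [4B, align 4] → 12
@12: pid [4B, align 4] → 16
@16: cpu [8B, align 8] → 24
@24: state [1B, align 1] → 25
+3 pad (align 4)
@28: prio [28B, align 4] → 56
@56: start_time [8B, align 8] → 64
@64: refcount [4B, align 2] → 68
@68: uid [4B, align 4] → 72
size 72, align 8
— Packet2 —
@0: pid [4B, align 4] → 4
@4: refcount [4B, align 2] → 8
@8: cpu [8B, align 8] → 16
@16: start_time [8B, align 8] → 24
@24: uid [4B, align 4] → 28
@28: prio [28B, align 4] → 56
@56: state [1B, align 1] → 57
+7 pad (align 8)
@64: lock [8B, align 8] → 72
@72: gid [4B, align 4] → 76
+4 tail pad (align 8)
size 80, align 8
72 − 80 = -8

-8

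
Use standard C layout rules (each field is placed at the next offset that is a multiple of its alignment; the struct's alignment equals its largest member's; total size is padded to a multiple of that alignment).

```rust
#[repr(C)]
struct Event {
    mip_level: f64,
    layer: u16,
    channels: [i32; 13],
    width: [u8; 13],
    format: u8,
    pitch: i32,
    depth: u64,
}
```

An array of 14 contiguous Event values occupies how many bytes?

mip_level at 0 (size 8, align 8) → ends 8
layer at 8 (size 2, align 2) → ends 10
pad 2 to align 4 for channels
channels at 12 (size 52, align 4) → ends 64
width at 64 (size 13, align 1) → ends 77
format at 77 (size 1, align 1) → ends 78
pad 2 to align 4 for pitch
pitch at 80 (size 4, align 4) → ends 84
pad 4 to align 8 for depth
depth at 88 (size 8, align 8) → ends 96
total 96 bytes, alignment 8
array of 14: 14 × 96 = 1344

1344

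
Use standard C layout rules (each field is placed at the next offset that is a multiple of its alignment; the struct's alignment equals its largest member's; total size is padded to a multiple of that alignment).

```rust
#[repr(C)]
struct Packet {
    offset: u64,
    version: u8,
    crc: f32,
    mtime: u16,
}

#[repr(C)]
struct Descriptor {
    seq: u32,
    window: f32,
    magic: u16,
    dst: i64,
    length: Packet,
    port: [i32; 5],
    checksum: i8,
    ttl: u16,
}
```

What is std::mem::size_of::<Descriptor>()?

72

Packet: offset at 0 (size 8, align 8) → ends 8; version at 8 (size 1, align 1) → ends 9; pad 3 to align 4 for crc; crc at 12 (size 4, align 4) → ends 16; mtime at 16 (size 2, align 2) → ends 18; tail pad 6 to reach multiple of 8; total 24 bytes, alignment 8
seq at 0 (size 4, align 4) → ends 4
window at 4 (size 4, align 4) → ends 8
magic at 8 (size 2, align 2) → ends 10
pad 6 to align 8 for dst
dst at 16 (size 8, align 8) → ends 24
length at 24 (size 24, align 8) → ends 48
port at 48 (size 20, align 4) → ends 68
checksum at 68 (size 1, align 1) → ends 69
pad 1 to align 2 for ttl
ttl at 70 (size 2, align 2) → ends 72
total 72 bytes, alignment 8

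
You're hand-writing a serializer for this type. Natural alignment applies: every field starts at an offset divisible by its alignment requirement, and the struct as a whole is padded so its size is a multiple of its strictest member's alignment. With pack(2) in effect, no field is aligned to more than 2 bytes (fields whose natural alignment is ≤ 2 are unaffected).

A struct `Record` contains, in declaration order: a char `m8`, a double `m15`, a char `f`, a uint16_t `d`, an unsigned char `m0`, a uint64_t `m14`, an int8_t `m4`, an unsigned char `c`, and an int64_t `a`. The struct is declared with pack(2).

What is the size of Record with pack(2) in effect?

34

m8 at 0 (size 1, align 1) → ends 1
pad 1 to align 2 for m15
m15 at 2 (size 8, align 2) → ends 10
f at 10 (size 1, align 1) → ends 11
pad 1 to align 2 for d
d at 12 (size 2, align 2) → ends 14
m0 at 14 (size 1, align 1) → ends 15
pad 1 to align 2 for m14
m14 at 16 (size 8, align 2) → ends 24
m4 at 24 (size 1, align 1) → ends 25
c at 25 (size 1, align 1) → ends 26
a at 26 (size 8, align 2) → ends 34
total 34 bytes, alignment 2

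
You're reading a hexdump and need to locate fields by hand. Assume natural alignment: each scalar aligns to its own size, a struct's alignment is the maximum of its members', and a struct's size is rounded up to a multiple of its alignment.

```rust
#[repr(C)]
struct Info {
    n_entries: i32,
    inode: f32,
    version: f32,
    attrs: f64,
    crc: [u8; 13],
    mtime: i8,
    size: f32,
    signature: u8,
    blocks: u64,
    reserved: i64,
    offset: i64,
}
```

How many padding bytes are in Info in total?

0..4  n_entries  (4B, 4-aligned)
4..8  inode  (4B, 4-aligned)
8..12  version  (4B, 4-aligned)
12..16  -- padding (4B)
16..24  attrs  (8B, 8-aligned)
24..37  crc  (13B, 1-aligned)
37..38  mtime  (1B, 1-aligned)
38..40  -- padding (2B)
40..44  size  (4B, 4-aligned)
44..45  signature  (1B, 1-aligned)
45..48  -- padding (3B)
48..56  blocks  (8B, 8-aligned)
56..64  reserved  (8B, 8-aligned)
64..72  offset  (8B, 8-aligned)
sizeof = 72, alignof = 8
data bytes 63, size 72 → padding 9

9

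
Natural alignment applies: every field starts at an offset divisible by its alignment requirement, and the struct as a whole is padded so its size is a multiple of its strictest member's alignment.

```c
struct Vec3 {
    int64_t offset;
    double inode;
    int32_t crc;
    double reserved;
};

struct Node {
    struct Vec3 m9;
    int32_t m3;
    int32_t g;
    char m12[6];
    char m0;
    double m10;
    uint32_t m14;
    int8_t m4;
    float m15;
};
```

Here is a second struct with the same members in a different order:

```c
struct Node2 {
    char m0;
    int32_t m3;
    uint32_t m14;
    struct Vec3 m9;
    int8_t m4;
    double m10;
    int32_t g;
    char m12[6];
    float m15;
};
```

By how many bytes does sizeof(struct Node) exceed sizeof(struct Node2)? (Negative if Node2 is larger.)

Vec3: 0..8  offset  (8B, 8-aligned); 8..16  inode  (8B, 8-aligned); 16..20  crc  (4B, 4-aligned); 20..24  -- padding (4B); 24..32  reserved  (8B, 8-aligned); sizeof = 32, alignof = 8
0..32  m9  (32B, 8-aligned)
32..36  m3  (4B, 4-aligned)
36..40  g  (4B, 4-aligned)
40..46  m12  (6B, 1-aligned)
46..47  m0  (1B, 1-aligned)
47..48  -- padding (1B)
48..56  m10  (8B, 8-aligned)
56..60  m14  (4B, 4-aligned)
60..61  m4  (1B, 1-aligned)
61..64  -- padding (3B)
64..68  m15  (4B, 4-aligned)
68..72  -- tail padding (4B)
sizeof = 72, alignof = 8
— Node2 —
0..1  m0  (1B, 1-aligned)
1..4  -- padding (3B)
4..8  m3  (4B, 4-aligned)
8..12  m14  (4B, 4-aligned)
12..16  -- padding (4B)
16..48  m9  (32B, 8-aligned)
48..49  m4  (1B, 1-aligned)
49..56  -- padding (7B)
56..64  m10  (8B, 8-aligned)
64..68  g  (4B, 4-aligned)
68..74  m12  (6B, 1-aligned)
74..76  -- padding (2B)
76..80  m15  (4B, 4-aligned)
sizeof = 80, alignof = 8
72 − 80 = -8

-8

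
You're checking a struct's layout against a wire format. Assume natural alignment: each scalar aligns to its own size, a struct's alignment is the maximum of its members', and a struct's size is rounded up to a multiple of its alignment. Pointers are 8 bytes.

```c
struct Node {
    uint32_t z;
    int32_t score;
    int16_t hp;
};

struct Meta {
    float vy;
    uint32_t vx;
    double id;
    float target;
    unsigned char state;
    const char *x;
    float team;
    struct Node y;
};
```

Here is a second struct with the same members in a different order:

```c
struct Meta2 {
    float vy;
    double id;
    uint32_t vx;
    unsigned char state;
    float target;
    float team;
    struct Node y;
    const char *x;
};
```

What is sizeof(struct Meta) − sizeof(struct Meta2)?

Node: z at 0 (size 4, align 4) → ends 4; score at 4 (size 4, align 4) → ends 8; hp at 8 (size 2, align 2) → ends 10; tail pad 2 to reach multiple of 4; total 12 bytes, alignment 4
vy at 0 (size 4, align 4) → ends 4
vx at 4 (size 4, align 4) → ends 8
id at 8 (size 8, align 8) → ends 16
target at 16 (size 4, align 4) → ends 20
state at 20 (size 1, align 1) → ends 21
pad 3 to align 8 for x
x at 24 (size 8, align 8) → ends 32
team at 32 (size 4, align 4) → ends 36
y at 36 (size 12, align 4) → ends 48
total 48 bytes, alignment 8
— Meta2 —
vy at 0 (size 4, align 4) → ends 4
pad 4 to align 8 for id
id at 8 (size 8, align 8) → ends 16
vx at 16 (size 4, align 4) → ends 20
state at 20 (size 1, align 1) → ends 21
pad 3 to align 4 for target
target at 24 (size 4, align 4) → ends 28
team at 28 (size 4, align 4) → ends 32
y at 32 (size 12, align 4) → ends 44
pad 4 to align 8 for x
x at 48 (size 8, align 8) → ends 56
total 56 bytes, alignment 8
48 − 56 = -8

-8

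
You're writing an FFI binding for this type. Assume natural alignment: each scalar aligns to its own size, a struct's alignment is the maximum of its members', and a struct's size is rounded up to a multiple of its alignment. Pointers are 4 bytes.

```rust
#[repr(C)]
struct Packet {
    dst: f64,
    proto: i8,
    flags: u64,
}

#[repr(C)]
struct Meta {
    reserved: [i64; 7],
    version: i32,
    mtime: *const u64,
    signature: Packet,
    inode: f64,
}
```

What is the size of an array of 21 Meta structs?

2016

Packet: 0..8  dst  (8B, 8-aligned); 8..9  proto  (1B, 1-aligned); 9..16  -- padding (7B); 16..24  flags  (8B, 8-aligned); sizeof = 24, alignof = 8
0..56  reserved  (56B, 8-aligned)
56..60  version  (4B, 4-aligned)
60..64  mtime  (4B, 4-aligned)
64..88  signature  (24B, 8-aligned)
88..96  inode  (8B, 8-aligned)
sizeof = 96, alignof = 8
array of 21: 21 × 96 = 2016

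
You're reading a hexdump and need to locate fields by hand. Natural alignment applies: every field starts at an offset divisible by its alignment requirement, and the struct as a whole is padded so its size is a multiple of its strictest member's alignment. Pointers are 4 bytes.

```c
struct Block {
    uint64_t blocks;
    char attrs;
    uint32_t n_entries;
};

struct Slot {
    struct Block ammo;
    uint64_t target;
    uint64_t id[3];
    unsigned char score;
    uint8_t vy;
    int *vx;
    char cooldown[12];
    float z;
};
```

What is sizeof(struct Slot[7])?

504

Block: @0: blocks [8B, align 8] → 8; @8: attrs [1B, align 1] → 9; +3 pad (align 4); @12: n_entries [4B, align 4] → 16; size 16, align 8
@0: ammo [16B, align 8] → 16
@16: target [8B, align 8] → 24
@24: id [24B, align 8] → 48
@48: score [1B, align 1] → 49
@49: vy [1B, align 1] → 50
+2 pad (align 4)
@52: vx [4B, align 4] → 56
@56: cooldown [12B, align 1] → 68
@68: z [4B, align 4] → 72
size 72, align 8
array of 7: 7 × 72 = 504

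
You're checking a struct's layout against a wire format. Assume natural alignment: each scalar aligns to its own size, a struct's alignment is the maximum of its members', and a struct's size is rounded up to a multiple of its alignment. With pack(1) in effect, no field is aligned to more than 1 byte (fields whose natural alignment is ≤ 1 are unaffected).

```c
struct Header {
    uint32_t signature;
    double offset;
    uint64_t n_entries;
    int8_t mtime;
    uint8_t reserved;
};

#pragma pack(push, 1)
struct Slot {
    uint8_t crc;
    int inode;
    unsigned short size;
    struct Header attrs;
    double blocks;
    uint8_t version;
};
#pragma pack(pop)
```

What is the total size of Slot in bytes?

48

Header: 0..4  signature  (4B, 4-aligned); 4..8  -- padding (4B); 8..16  offset  (8B, 8-aligned); 16..24  n_entries  (8B, 8-aligned); 24..25  mtime  (1B, 1-aligned); 25..26  reserved  (1B, 1-aligned); 26..32  -- tail padding (6B); sizeof = 32, alignof = 8
0..1  crc  (1B, 1-aligned)
1..5  inode  (4B, 1-aligned)
5..7  size  (2B, 1-aligned)
7..39  attrs  (32B, 1-aligned)
39..47  blocks  (8B, 1-aligned)
47..48  version  (1B, 1-aligned)
sizeof = 48, alignof = 1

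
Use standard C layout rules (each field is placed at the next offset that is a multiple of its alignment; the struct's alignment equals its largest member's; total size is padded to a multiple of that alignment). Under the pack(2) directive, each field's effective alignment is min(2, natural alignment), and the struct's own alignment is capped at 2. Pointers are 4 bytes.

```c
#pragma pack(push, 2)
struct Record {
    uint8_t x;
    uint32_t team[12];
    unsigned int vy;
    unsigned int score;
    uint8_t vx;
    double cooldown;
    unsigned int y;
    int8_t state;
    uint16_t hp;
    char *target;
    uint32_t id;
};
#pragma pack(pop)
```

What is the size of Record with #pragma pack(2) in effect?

@0: x [1B, align 1] → 1
+1 pad (align 2)
@2: team [48B, align 2] → 50
@50: vy [4B, align 2] → 54
@54: score [4B, align 2] → 58
@58: vx [1B, align 1] → 59
+1 pad (align 2)
@60: cooldown [8B, align 2] → 68
@68: y [4B, align 2] → 72
@72: state [1B, align 1] → 73
+1 pad (align 2)
@74: hp [2B, align 2] → 76
@76: target [4B, align 2] → 80
@80: id [4B, align 2] → 84
size 84, align 2

84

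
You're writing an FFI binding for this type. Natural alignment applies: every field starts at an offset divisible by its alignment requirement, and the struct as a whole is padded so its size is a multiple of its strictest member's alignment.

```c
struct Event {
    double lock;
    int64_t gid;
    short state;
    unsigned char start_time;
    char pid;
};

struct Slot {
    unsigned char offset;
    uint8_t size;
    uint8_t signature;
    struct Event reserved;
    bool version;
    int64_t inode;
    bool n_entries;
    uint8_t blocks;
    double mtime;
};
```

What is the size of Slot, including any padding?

Event: @0: lock [8B, align 8] → 8; @8: gid [8B, align 8] → 16; @16: state [2B, align 2] → 18; @18: start_time [1B, align 1] → 19; @19: pid [1B, align 1] → 20; +4 tail pad (align 8); size 24, align 8
@0: offset [1B, align 1] → 1
@1: size [1B, align 1] → 2
@2: signature [1B, align 1] → 3
+5 pad (align 8)
@8: reserved [24B, align 8] → 32
@32: version [1B, align 1] → 33
+7 pad (align 8)
@40: inode [8B, align 8] → 48
@48: n_entries [1B, align 1] → 49
@49: blocks [1B, align 1] → 50
+6 pad (align 8)
@56: mtime [8B, align 8] → 64
size 64, align 8

64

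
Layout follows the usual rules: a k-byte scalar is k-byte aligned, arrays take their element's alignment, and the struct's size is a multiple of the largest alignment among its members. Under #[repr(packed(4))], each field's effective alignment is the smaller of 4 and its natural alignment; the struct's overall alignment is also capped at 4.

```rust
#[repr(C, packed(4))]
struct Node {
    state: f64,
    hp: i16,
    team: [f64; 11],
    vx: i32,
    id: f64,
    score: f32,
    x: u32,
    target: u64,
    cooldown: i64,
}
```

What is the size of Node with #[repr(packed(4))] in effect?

136

@0: state [8B, align 4] → 8
@8: hp [2B, align 2] → 10
+2 pad (align 4)
@12: team [88B, align 4] → 100
@100: vx [4B, align 4] → 104
@104: id [8B, align 4] → 112
@112: score [4B, align 4] → 116
@116: x [4B, align 4] → 120
@120: target [8B, align 4] → 128
@128: cooldown [8B, align 4] → 136
size 136, align 4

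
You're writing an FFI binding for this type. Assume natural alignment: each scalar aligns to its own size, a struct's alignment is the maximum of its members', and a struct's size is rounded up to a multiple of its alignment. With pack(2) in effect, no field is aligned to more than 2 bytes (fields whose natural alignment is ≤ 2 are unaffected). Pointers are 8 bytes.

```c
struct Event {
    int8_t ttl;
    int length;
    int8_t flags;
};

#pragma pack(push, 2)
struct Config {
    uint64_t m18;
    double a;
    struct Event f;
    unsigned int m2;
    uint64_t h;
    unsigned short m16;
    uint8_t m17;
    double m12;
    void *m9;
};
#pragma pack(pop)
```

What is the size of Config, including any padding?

60

Event: @0: ttl [1B, align 1] → 1; +3 pad (align 4); @4: length [4B, align 4] → 8; @8: flags [1B, align 1] → 9; +3 tail pad (align 4); size 12, align 4
@0: m18 [8B, align 2] → 8
@8: a [8B, align 2] → 16
@16: f [12B, align 2] → 28
@28: m2 [4B, align 2] → 32
@32: h [8B, align 2] → 40
@40: m16 [2B, align 2] → 42
@42: m17 [1B, align 1] → 43
+1 pad (align 2)
@44: m12 [8B, align 2] → 52
@52: m9 [8B, align 2] → 60
size 60, align 2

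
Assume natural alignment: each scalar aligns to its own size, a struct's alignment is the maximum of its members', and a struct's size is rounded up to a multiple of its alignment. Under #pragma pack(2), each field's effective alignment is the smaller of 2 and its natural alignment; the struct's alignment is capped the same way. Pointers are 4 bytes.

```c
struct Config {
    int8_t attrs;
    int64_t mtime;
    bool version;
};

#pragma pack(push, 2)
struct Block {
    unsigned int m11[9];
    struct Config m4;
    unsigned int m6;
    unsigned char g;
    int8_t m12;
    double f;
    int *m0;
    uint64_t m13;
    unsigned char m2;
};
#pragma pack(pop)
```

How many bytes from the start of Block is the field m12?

Config: @0: attrs [1B, align 1] → 1; +7 pad (align 8); @8: mtime [8B, align 8] → 16; @16: version [1B, align 1] → 17; +7 tail pad (align 8); size 24, align 8
@0: m11 [36B, align 2] → 36
@36: m4 [24B, align 2] → 60
@60: m6 [4B, align 2] → 64
@64: g [1B, align 1] → 65
@65: m12 [1B, align 1] → 66

65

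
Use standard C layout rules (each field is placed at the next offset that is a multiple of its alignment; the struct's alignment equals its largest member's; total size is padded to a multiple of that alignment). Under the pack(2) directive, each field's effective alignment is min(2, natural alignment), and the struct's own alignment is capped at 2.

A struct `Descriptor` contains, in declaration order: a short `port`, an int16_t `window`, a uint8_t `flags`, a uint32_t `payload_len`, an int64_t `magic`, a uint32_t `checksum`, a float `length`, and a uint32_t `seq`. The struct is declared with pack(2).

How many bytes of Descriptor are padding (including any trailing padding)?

1

0..2  port  (2B, 2-aligned)
2..4  window  (2B, 2-aligned)
4..5  flags  (1B, 1-aligned)
5..6  -- padding (1B)
6..10  payload_len  (4B, 2-aligned)
10..18  magic  (8B, 2-aligned)
18..22  checksum  (4B, 2-aligned)
22..26  length  (4B, 2-aligned)
26..30  seq  (4B, 2-aligned)
sizeof = 30, alignof = 2
data bytes 29, size 30 → padding 1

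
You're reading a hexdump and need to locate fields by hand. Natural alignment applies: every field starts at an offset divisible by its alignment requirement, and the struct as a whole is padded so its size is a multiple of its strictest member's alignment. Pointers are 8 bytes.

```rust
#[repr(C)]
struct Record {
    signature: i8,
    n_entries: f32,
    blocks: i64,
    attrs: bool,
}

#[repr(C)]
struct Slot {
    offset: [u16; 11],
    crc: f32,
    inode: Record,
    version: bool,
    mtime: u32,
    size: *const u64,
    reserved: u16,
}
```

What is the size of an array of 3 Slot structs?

240

Record: @0: signature [1B, align 1] → 1; +3 pad (align 4); @4: n_entries [4B, align 4] → 8; @8: blocks [8B, align 8] → 16; @16: attrs [1B, align 1] → 17; +7 tail pad (align 8); size 24, align 8
@0: offset [22B, align 2] → 22
+2 pad (align 4)
@24: crc [4B, align 4] → 28
+4 pad (align 8)
@32: inode [24B, align 8] → 56
@56: version [1B, align 1] → 57
+3 pad (align 4)
@60: mtime [4B, align 4] → 64
@64: size [8B, align 8] → 72
@72: reserved [2B, align 2] → 74
+6 tail pad (align 8)
size 80, align 8
array of 3: 3 × 80 = 240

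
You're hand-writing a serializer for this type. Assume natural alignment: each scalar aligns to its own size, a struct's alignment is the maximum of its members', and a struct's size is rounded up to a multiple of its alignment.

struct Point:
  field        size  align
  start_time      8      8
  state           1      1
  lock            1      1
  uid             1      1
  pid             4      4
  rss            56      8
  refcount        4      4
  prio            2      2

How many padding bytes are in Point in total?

@0: start_time [8B, align 8] → 8
@8: state [1B, align 1] → 9
@9: lock [1B, align 1] → 10
@10: uid [1B, align 1] → 11
+1 pad (align 4)
@12: pid [4B, align 4] → 16
@16: rss [56B, align 8] → 72
@72: refcount [4B, align 4] → 76
@76: prio [2B, align 2] → 78
+2 tail pad (align 8)
size 80, align 8
data bytes 77, size 80 → padding 3

3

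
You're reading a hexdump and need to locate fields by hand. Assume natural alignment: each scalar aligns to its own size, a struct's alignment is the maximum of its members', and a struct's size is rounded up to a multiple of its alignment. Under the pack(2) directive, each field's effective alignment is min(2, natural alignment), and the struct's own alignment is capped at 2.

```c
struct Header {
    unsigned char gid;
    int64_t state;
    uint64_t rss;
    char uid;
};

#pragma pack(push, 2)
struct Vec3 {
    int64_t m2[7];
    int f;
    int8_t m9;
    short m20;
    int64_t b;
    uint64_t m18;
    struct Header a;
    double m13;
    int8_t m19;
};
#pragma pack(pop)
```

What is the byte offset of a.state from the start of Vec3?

Header: @0: gid [1B, align 1] → 1; +7 pad (align 8); @8: state [8B, align 8] → 16; @16: rss [8B, align 8] → 24; @24: uid [1B, align 1] → 25; +7 tail pad (align 8); size 32, align 8
@0: m2 [56B, align 2] → 56
@56: f [4B, align 2] → 60
@60: m9 [1B, align 1] → 61
+1 pad (align 2)
@62: m20 [2B, align 2] → 64
@64: b [8B, align 2] → 72
@72: m18 [8B, align 2] → 80
@80: a [32B, align 2] → 112
within Header: state at 8
80 + 8 = 88

88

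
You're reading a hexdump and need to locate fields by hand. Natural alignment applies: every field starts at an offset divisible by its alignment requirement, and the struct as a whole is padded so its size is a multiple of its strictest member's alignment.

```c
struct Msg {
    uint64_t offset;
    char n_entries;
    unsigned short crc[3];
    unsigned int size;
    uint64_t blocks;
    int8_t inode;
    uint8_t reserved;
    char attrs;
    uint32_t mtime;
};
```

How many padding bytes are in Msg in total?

@0: offset [8B, align 8] → 8
@8: n_entries [1B, align 1] → 9
+1 pad (align 2)
@10: crc [6B, align 2] → 16
@16: size [4B, align 4] → 20
+4 pad (align 8)
@24: blocks [8B, align 8] → 32
@32: inode [1B, align 1] → 33
@33: reserved [1B, align 1] → 34
@34: attrs [1B, align 1] → 35
+1 pad (align 4)
@36: mtime [4B, align 4] → 40
size 40, align 8
data bytes 34, size 40 → padding 6

6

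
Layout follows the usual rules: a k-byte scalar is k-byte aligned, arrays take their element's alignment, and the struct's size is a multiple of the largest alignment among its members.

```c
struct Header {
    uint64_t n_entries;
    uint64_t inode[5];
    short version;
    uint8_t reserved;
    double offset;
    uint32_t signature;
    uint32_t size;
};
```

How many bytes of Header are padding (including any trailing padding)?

n_entries at 0 (size 8, align 8) → ends 8
inode at 8 (size 40, align 8) → ends 48
version at 48 (size 2, align 2) → ends 50
reserved at 50 (size 1, align 1) → ends 51
pad 5 to align 8 for offset
offset at 56 (size 8, align 8) → ends 64
signature at 64 (size 4, align 4) → ends 68
size at 68 (size 4, align 4) → ends 72
total 72 bytes, alignment 8
data bytes 67, size 72 → padding 5

5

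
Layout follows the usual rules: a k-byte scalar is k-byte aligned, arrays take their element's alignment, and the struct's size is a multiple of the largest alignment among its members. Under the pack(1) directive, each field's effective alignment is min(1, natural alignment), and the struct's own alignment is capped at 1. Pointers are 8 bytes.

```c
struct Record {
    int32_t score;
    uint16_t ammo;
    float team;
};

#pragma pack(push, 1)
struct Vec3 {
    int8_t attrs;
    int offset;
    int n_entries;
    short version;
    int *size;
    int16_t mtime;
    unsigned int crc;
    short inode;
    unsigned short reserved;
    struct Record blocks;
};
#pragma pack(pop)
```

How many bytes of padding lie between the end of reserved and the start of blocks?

0

Record: score at 0 (size 4, align 4) → ends 4; ammo at 4 (size 2, align 2) → ends 6; pad 2 to align 4 for team; team at 8 (size 4, align 4) → ends 12; total 12 bytes, alignment 4
attrs at 0 (size 1, align 1) → ends 1
offset at 1 (size 4, align 1) → ends 5
n_entries at 5 (size 4, align 1) → ends 9
version at 9 (size 2, align 1) → ends 11
size at 11 (size 8, align 1) → ends 19
mtime at 19 (size 2, align 1) → ends 21
crc at 21 (size 4, align 1) → ends 25
inode at 25 (size 2, align 1) → ends 27
reserved at 27 (size 2, align 1) → ends 29
blocks at 29 (size 12, align 1) → ends 41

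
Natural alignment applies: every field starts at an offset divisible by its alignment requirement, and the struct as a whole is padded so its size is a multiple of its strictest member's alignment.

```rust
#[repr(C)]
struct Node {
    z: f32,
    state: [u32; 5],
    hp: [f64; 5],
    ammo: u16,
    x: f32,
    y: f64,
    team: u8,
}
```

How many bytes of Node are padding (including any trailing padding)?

@0: z [4B, align 4] → 4
@4: state [20B, align 4] → 24
@24: hp [40B, align 8] → 64
@64: ammo [2B, align 2] → 66
+2 pad (align 4)
@68: x [4B, align 4] → 72
@72: y [8B, align 8] → 80
@80: team [1B, align 1] → 81
+7 tail pad (align 8)
size 88, align 8
data bytes 79, size 88 → padding 9

9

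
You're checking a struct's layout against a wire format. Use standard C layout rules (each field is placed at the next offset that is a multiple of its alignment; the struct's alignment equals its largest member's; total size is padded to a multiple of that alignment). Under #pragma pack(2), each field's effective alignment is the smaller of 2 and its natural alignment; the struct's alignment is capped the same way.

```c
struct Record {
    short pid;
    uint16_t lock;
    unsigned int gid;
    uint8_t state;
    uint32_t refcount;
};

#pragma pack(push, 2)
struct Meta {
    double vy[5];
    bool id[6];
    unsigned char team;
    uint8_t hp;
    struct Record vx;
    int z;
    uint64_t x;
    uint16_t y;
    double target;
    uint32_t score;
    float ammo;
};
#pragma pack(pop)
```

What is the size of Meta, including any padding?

Record: pid at 0 (size 2, align 2) → ends 2; lock at 2 (size 2, align 2) → ends 4; gid at 4 (size 4, align 4) → ends 8; state at 8 (size 1, align 1) → ends 9; pad 3 to align 4 for refcount; refcount at 12 (size 4, align 4) → ends 16; total 16 bytes, alignment 4
vy at 0 (size 40, align 2) → ends 40
id at 40 (size 6, align 1) → ends 46
team at 46 (size 1, align 1) → ends 47
hp at 47 (size 1, align 1) → ends 48
vx at 48 (size 16, align 2) → ends 64
z at 64 (size 4, align 2) → ends 68
x at 68 (size 8, align 2) → ends 76
y at 76 (size 2, align 2) → ends 78
target at 78 (size 8, align 2) → ends 86
score at 86 (size 4, align 2) → ends 90
ammo at 90 (size 4, align 2) → ends 94
total 94 bytes, alignment 2

94 bytes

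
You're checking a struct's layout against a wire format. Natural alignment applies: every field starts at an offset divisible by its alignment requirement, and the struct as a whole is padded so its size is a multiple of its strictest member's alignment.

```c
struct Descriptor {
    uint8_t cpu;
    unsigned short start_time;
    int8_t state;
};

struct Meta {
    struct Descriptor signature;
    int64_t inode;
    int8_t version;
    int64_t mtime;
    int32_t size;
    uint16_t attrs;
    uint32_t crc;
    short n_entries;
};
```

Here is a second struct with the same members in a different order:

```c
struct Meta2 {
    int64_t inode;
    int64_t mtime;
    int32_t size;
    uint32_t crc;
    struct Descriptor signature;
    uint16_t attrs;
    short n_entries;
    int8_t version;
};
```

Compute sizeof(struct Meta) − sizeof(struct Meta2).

Descriptor: 0..1  cpu  (1B, 1-aligned); 1..2  -- padding (1B); 2..4  start_time  (2B, 2-aligned); 4..5  state  (1B, 1-aligned); 5..6  -- tail padding (1B); sizeof = 6, alignof = 2
0..6  signature  (6B, 2-aligned)
6..8  -- padding (2B)
8..16  inode  (8B, 8-aligned)
16..17  version  (1B, 1-aligned)
17..24  -- padding (7B)
24..32  mtime  (8B, 8-aligned)
32..36  size  (4B, 4-aligned)
36..38  attrs  (2B, 2-aligned)
38..40  -- padding (2B)
40..44  crc  (4B, 4-aligned)
44..46  n_entries  (2B, 2-aligned)
46..48  -- tail padding (2B)
sizeof = 48, alignof = 8
— Meta2 —
0..8  inode  (8B, 8-aligned)
8..16  mtime  (8B, 8-aligned)
16..20  size  (4B, 4-aligned)
20..24  crc  (4B, 4-aligned)
24..30  signature  (6B, 2-aligned)
30..32  attrs  (2B, 2-aligned)
32..34  n_entries  (2B, 2-aligned)
34..35  version  (1B, 1-aligned)
35..40  -- tail padding (5B)
sizeof = 40, alignof = 8
48 − 40 = 8

8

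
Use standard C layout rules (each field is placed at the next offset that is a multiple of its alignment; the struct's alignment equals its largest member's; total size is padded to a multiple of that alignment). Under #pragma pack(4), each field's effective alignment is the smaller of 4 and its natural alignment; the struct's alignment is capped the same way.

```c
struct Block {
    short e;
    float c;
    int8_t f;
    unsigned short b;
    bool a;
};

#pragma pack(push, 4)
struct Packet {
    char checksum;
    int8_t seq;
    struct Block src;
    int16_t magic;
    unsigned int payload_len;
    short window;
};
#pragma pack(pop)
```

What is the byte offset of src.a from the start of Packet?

Block: e at 0 (size 2, align 2) → ends 2; pad 2 to align 4 for c; c at 4 (size 4, align 4) → ends 8; f at 8 (size 1, align 1) → ends 9; pad 1 to align 2 for b; b at 10 (size 2, align 2) → ends 12; a at 12 (size 1, align 1) → ends 13; tail pad 3 to reach multiple of 4; total 16 bytes, alignment 4
checksum at 0 (size 1, align 1) → ends 1
seq at 1 (size 1, align 1) → ends 2
pad 2 to align 4 for src
src at 4 (size 16, align 4) → ends 20
within Block: a at 12
4 + 12 = 16

16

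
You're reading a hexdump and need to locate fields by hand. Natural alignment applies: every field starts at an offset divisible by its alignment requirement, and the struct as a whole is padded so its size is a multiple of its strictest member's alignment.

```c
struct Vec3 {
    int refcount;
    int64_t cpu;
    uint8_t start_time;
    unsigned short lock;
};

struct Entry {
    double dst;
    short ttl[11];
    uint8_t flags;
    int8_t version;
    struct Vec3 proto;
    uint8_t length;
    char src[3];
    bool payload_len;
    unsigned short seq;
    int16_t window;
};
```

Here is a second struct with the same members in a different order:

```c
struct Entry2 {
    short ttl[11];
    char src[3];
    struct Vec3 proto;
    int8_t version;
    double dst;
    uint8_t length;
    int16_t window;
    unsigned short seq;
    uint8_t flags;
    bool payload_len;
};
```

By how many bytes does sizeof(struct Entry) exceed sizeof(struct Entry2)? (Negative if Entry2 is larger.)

-8

Vec3: 0..4  refcount  (4B, 4-aligned); 4..8  -- padding (4B); 8..16  cpu  (8B, 8-aligned); 16..17  start_time  (1B, 1-aligned); 17..18  -- padding (1B); 18..20  lock  (2B, 2-aligned); 20..24  -- tail padding (4B); sizeof = 24, alignof = 8
0..8  dst  (8B, 8-aligned)
8..30  ttl  (22B, 2-aligned)
30..31  flags  (1B, 1-aligned)
31..32  version  (1B, 1-aligned)
32..56  proto  (24B, 8-aligned)
56..57  length  (1B, 1-aligned)
57..60  src  (3B, 1-aligned)
60..61  payload_len  (1B, 1-aligned)
61..62  -- padding (1B)
62..64  seq  (2B, 2-aligned)
64..66  window  (2B, 2-aligned)
66..72  -- tail padding (6B)
sizeof = 72, alignof = 8
— Entry2 —
0..22  ttl  (22B, 2-aligned)
22..25  src  (3B, 1-aligned)
25..32  -- padding (7B)
32..56  proto  (24B, 8-aligned)
56..57  version  (1B, 1-aligned)
57..64  -- padding (7B)
64..72  dst  (8B, 8-aligned)
72..73  length  (1B, 1-aligned)
73..74  -- padding (1B)
74..76  window  (2B, 2-aligned)
76..78  seq  (2B, 2-aligned)
78..79  flags  (1B, 1-aligned)
79..80  payload_len  (1B, 1-aligned)
sizeof = 80, alignof = 8
72 − 80 = -8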